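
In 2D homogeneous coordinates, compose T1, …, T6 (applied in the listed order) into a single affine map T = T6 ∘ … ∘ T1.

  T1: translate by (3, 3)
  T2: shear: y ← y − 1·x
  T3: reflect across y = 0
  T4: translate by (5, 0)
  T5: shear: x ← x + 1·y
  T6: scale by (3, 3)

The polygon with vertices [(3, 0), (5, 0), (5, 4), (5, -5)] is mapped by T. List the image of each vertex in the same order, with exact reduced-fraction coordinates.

image vertices: (42, 9), (54, 15), (42, 3), (69, 30)

T1 translate by (3, 3): (3, 0) → (6, 3); (5, 0) → (8, 3); (5, 4) → (8, 7); (5, -5) → (8, -2)
T2 shear: y ← y − 1·x: (6, 3) → (6, -3); (8, 3) → (8, -5); (8, 7) → (8, -1); (8, -2) → (8, -10)
T3 reflect across y = 0: (6, -3) → (6, 3); (8, -5) → (8, 5); (8, -1) → (8, 1); (8, -10) → (8, 10)
T4 translate by (5, 0): (6, 3) → (11, 3); (8, 5) → (13, 5); (8, 1) → (13, 1); (8, 10) → (13, 10)
T5 shear: x ← x + 1·y: (11, 3) → (14, 3); (13, 5) → (18, 5); (13, 1) → (14, 1); (13, 10) → (23, 10)
T6 scale by (3, 3): (14, 3) → (42, 9); (18, 5) → (54, 15); (14, 1) → (42, 3); (23, 10) → (69, 30)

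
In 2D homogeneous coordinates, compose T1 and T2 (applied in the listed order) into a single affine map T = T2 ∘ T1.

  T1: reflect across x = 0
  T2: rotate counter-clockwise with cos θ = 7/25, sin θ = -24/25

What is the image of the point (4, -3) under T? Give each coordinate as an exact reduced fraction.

T1 reflect across x = 0: (4, -3) → (-4, -3)
T2 rotate counter-clockwise with cos θ = 7/25, sin θ = -24/25: (-4, -3) → (-4, 3)

T(p) = (-4, 3)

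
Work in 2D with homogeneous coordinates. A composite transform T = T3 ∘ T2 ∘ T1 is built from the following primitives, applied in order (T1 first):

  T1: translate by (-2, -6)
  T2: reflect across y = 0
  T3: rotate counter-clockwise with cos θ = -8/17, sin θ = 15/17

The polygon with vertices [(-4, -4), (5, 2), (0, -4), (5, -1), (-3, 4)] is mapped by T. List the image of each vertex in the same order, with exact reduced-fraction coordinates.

image vertices: (-6, -10), (-84/17, 13/17), (-134/17, -110/17), (-129/17, -11/17), (10/17, -91/17)

T1 translate by (-2, -6): (-4, -4) → (-6, -10); (5, 2) → (3, -4); (0, -4) → (-2, -10); (5, -1) → (3, -7); (-3, 4) → (-5, -2)
T2 reflect across y = 0: (-6, -10) → (-6, 10); (3, -4) → (3, 4); (-2, -10) → (-2, 10); (3, -7) → (3, 7); (-5, -2) → (-5, 2)
T3 rotate counter-clockwise with cos θ = -8/17, sin θ = 15/17: (-6, 10) → (-6, -10); (3, 4) → (-84/17, 13/17); (-2, 10) → (-134/17, -110/17); (3, 7) → (-129/17, -11/17); (-5, 2) → (10/17, -91/17)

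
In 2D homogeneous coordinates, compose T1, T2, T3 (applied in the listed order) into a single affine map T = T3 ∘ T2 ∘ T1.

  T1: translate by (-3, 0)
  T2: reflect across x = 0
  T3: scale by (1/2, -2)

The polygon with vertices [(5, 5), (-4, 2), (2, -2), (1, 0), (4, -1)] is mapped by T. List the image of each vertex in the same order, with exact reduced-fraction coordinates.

image vertices: (-1, -10), (7/2, -4), (1/2, 4), (1, 0), (-1/2, 2)

T1 translate by (-3, 0): (5, 5) → (2, 5); (-4, 2) → (-7, 2); (2, -2) → (-1, -2); (1, 0) → (-2, 0); (4, -1) → (1, -1)
T2 reflect across x = 0: (2, 5) → (-2, 5); (-7, 2) → (7, 2); (-1, -2) → (1, -2); (-2, 0) → (2, 0); (1, -1) → (-1, -1)
T3 scale by (1/2, -2): (-2, 5) → (-1, -10); (7, 2) → (7/2, -4); (1, -2) → (1/2, 4); (2, 0) → (1, 0); (-1, -1) → (-1/2, 2)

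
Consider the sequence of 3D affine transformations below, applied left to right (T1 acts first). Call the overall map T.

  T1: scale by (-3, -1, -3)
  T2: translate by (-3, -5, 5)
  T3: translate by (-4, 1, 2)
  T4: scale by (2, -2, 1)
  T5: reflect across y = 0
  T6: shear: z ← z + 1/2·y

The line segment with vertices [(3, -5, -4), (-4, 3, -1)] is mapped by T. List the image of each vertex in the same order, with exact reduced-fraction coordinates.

image vertices: (-32, 2, 20), (10, -14, 3)

T1 scale by (-3, -1, -3): (3, -5, -4) → (-9, 5, 12); (-4, 3, -1) → (12, -3, 3)
T2 translate by (-3, -5, 5): (-9, 5, 12) → (-12, 0, 17); (12, -3, 3) → (9, -8, 8)
T3 translate by (-4, 1, 2): (-12, 0, 17) → (-16, 1, 19); (9, -8, 8) → (5, -7, 10)
T4 scale by (2, -2, 1): (-16, 1, 19) → (-32, -2, 19); (5, -7, 10) → (10, 14, 10)
T5 reflect across y = 0: (-32, -2, 19) → (-32, 2, 19); (10, 14, 10) → (10, -14, 10)
T6 shear: z ← z + 1/2·y: (-32, 2, 19) → (-32, 2, 20); (10, -14, 10) → (10, -14, 3)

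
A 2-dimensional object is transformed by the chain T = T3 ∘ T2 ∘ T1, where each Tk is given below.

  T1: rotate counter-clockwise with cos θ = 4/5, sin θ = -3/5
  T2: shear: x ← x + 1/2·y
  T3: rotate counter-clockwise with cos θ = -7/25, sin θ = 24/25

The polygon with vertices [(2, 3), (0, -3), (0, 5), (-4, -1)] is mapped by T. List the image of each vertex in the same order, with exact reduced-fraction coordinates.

image vertices: (-284/125, 438/125), (393/125, -276/125), (-131/25, 92/25), (-87/125, -416/125)

T1 rotate counter-clockwise with cos θ = 4/5, sin θ = -3/5: (2, 3) → (17/5, 6/5); (0, -3) → (-9/5, -12/5); (0, 5) → (3, 4); (-4, -1) → (-19/5, 8/5)
T2 shear: x ← x + 1/2·y: (17/5, 6/5) → (4, 6/5); (-9/5, -12/5) → (-3, -12/5); (3, 4) → (5, 4); (-19/5, 8/5) → (-3, 8/5)
T3 rotate counter-clockwise with cos θ = -7/25, sin θ = 24/25: (4, 6/5) → (-284/125, 438/125); (-3, -12/5) → (393/125, -276/125); (5, 4) → (-131/25, 92/25); (-3, 8/5) → (-87/125, -416/125)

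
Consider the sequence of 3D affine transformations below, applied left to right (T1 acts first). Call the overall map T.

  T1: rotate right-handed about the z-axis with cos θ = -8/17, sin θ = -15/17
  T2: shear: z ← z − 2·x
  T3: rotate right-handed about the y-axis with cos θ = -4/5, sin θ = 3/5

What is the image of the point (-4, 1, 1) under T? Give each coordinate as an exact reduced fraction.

T1 rotate right-handed about the z-axis with cos θ = -8/17, sin θ = -15/17: (-4, 1, 1) → (47/17, 52/17, 1)
T2 shear: z ← z − 2·x: (47/17, 52/17, 1) → (47/17, 52/17, -77/17)
T3 rotate right-handed about the y-axis with cos θ = -4/5, sin θ = 3/5: (47/17, 52/17, -77/17) → (-419/85, 52/17, 167/85)

T(p) = (-419/85, 52/17, 167/85)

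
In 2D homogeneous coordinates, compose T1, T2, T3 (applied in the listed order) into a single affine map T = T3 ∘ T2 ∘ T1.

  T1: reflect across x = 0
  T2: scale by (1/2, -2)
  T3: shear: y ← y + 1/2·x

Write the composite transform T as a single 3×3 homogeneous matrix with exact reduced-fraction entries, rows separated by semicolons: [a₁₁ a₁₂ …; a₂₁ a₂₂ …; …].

T1 = [-1 0 0; 0 1 0; 0 0 1]
T2·T1 = [-1/2 0 0; 0 -2 0; 0 0 1]
T3·…·T1 = [-1/2 0 0; -1/4 -2 0; 0 0 1]

T = [-1/2 0 0; -1/4 -2 0; 0 0 1]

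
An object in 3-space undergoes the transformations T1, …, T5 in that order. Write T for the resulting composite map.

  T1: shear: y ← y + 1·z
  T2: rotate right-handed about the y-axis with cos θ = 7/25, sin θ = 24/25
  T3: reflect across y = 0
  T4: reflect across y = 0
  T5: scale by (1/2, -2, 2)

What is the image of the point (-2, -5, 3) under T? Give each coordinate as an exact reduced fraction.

T1 shear: y ← y + 1·z: (-2, -5, 3) → (-2, -2, 3)
T2 rotate right-handed about the y-axis with cos θ = 7/25, sin θ = 24/25: (-2, -2, 3) → (58/25, -2, 69/25)
T3 reflect across y = 0: (58/25, -2, 69/25) → (58/25, 2, 69/25)
T4 reflect across y = 0: (58/25, 2, 69/25) → (58/25, -2, 69/25)
T5 scale by (1/2, -2, 2): (58/25, -2, 69/25) → (29/25, 4, 138/25)

T(p) = (29/25, 4, 138/25)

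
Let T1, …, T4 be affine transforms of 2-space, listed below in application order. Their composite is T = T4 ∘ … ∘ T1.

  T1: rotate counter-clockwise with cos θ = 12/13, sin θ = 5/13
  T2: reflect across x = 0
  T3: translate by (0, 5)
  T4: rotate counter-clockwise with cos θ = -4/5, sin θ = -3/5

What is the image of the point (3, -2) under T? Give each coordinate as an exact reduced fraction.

T1 rotate counter-clockwise with cos θ = 12/13, sin θ = 5/13: (3, -2) → (46/13, -9/13)
T2 reflect across x = 0: (46/13, -9/13) → (-46/13, -9/13)
T3 translate by (0, 5): (-46/13, -9/13) → (-46/13, 56/13)
T4 rotate counter-clockwise with cos θ = -4/5, sin θ = -3/5: (-46/13, 56/13) → (352/65, -86/65)

T(p) = (352/65, -86/65)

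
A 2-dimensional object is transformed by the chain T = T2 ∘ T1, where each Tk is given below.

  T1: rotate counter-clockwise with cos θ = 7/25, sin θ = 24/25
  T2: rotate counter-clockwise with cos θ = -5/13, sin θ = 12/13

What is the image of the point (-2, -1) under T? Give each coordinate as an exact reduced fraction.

T1 rotate counter-clockwise with cos θ = 7/25, sin θ = 24/25: (-2, -1) → (2/5, -11/5)
T2 rotate counter-clockwise with cos θ = -5/13, sin θ = 12/13: (2/5, -11/5) → (122/65, 79/65)

T(p) = (122/65, 79/65)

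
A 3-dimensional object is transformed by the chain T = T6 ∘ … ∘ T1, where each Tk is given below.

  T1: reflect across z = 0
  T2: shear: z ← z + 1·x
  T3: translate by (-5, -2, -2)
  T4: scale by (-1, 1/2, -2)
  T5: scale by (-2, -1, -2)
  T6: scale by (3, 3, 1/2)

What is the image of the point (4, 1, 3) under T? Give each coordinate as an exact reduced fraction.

T1 reflect across z = 0: (4, 1, 3) → (4, 1, -3)
T2 shear: z ← z + 1·x: (4, 1, -3) → (4, 1, 1)
T3 translate by (-5, -2, -2): (4, 1, 1) → (-1, -1, -1)
T4 scale by (-1, 1/2, -2): (-1, -1, -1) → (1, -1/2, 2)
T5 scale by (-2, -1, -2): (1, -1/2, 2) → (-2, 1/2, -4)
T6 scale by (3, 3, 1/2): (-2, 1/2, -4) → (-6, 3/2, -2)

T(p) = (-6, 3/2, -2)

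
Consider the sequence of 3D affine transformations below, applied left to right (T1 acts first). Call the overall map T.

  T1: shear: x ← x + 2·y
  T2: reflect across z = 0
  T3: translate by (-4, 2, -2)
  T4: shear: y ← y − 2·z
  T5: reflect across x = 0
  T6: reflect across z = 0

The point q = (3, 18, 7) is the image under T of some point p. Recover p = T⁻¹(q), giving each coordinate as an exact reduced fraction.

T1 = [1 2 0 0; 0 1 0 0; 0 0 1 0; 0 0 0 1]
T2·T1 = [1 2 0 0; 0 1 0 0; 0 0 -1 0; 0 0 0 1]
T3·…·T1 = [1 2 0 -4; 0 1 0 2; 0 0 -1 -2; 0 0 0 1]
T4·…·T1 = [1 2 0 -4; 0 1 2 6; 0 0 -1 -2; 0 0 0 1]
T5·…·T1 = [-1 -2 0 4; 0 1 2 6; 0 0 -1 -2; 0 0 0 1]
T6·…·T1 = [-1 -2 0 4; 0 1 2 6; 0 0 1 2; 0 0 0 1]
det M = -1; M⁻¹ = [-1 -2 4 8; 0 1 -2 -2; 0 0 1 -2; 0 0 0 1]
M⁻¹ · (3, 18, 7)ᵀ = (-3, 2, 5)ᵀ

p = (-3, 2, 5)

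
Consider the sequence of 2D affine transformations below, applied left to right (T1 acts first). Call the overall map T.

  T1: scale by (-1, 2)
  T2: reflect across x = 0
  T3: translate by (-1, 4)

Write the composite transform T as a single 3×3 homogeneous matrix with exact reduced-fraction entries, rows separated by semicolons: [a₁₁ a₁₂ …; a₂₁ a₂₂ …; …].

T = [1 0 -1; 0 2 4; 0 0 1]

T1 = [-1 0 0; 0 2 0; 0 0 1]
T2·T1 = [1 0 0; 0 2 0; 0 0 1]
T3·…·T1 = [1 0 -1; 0 2 4; 0 0 1]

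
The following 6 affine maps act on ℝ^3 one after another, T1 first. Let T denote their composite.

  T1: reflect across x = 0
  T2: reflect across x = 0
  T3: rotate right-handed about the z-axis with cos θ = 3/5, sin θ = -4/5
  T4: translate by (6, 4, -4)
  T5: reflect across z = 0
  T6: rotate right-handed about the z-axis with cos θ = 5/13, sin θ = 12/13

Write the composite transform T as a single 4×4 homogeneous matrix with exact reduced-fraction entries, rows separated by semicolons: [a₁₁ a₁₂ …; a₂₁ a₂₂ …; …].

T = [63/65 -16/65 0 -18/13; 16/65 63/65 0 92/13; 0 0 -1 4; 0 0 0 1]

T1 = [-1 0 0 0; 0 1 0 0; 0 0 1 0; 0 0 0 1]
T2·T1 = [1 0 0 0; 0 1 0 0; 0 0 1 0; 0 0 0 1]
T3·…·T1 = [3/5 4/5 0 0; -4/5 3/5 0 0; 0 0 1 0; 0 0 0 1]
T4·…·T1 = [3/5 4/5 0 6; -4/5 3/5 0 4; 0 0 1 -4; 0 0 0 1]
T5·…·T1 = [3/5 4/5 0 6; -4/5 3/5 0 4; 0 0 -1 4; 0 0 0 1]
T6·…·T1 = [63/65 -16/65 0 -18/13; 16/65 63/65 0 92/13; 0 0 -1 4; 0 0 0 1]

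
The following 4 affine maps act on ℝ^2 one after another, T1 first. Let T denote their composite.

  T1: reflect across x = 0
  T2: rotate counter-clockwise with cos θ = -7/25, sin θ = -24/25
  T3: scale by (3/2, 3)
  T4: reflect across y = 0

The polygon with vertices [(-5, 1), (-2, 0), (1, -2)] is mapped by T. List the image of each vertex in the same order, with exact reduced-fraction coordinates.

image vertices: (-33/50, 381/25), (-21/25, 144/25), (-123/50, -114/25)

T1 reflect across x = 0: (-5, 1) → (5, 1); (-2, 0) → (2, 0); (1, -2) → (-1, -2)
T2 rotate counter-clockwise with cos θ = -7/25, sin θ = -24/25: (5, 1) → (-11/25, -127/25); (2, 0) → (-14/25, -48/25); (-1, -2) → (-41/25, 38/25)
T3 scale by (3/2, 3): (-11/25, -127/25) → (-33/50, -381/25); (-14/25, -48/25) → (-21/25, -144/25); (-41/25, 38/25) → (-123/50, 114/25)
T4 reflect across y = 0: (-33/50, -381/25) → (-33/50, 381/25); (-21/25, -144/25) → (-21/25, 144/25); (-123/50, 114/25) → (-123/50, -114/25)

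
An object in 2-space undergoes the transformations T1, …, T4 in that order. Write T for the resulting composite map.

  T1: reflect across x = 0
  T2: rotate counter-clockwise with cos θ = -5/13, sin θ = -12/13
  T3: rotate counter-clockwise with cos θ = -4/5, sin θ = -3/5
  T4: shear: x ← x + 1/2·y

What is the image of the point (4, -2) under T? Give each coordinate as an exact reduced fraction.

T1 reflect across x = 0: (4, -2) → (-4, -2)
T2 rotate counter-clockwise with cos θ = -5/13, sin θ = -12/13: (-4, -2) → (-4/13, 58/13)
T3 rotate counter-clockwise with cos θ = -4/5, sin θ = -3/5: (-4/13, 58/13) → (38/13, -44/13)
T4 shear: x ← x + 1/2·y: (38/13, -44/13) → (16/13, -44/13)

T(p) = (16/13, -44/13)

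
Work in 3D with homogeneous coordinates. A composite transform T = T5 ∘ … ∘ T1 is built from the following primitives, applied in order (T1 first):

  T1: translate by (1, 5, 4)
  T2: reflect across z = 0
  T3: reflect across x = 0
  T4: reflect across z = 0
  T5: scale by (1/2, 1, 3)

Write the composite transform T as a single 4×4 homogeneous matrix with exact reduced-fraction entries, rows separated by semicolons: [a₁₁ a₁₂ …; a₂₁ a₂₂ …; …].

T = [-1/2 0 0 -1/2; 0 1 0 5; 0 0 3 12; 0 0 0 1]

T1 = [1 0 0 1; 0 1 0 5; 0 0 1 4; 0 0 0 1]
T2·T1 = [1 0 0 1; 0 1 0 5; 0 0 -1 -4; 0 0 0 1]
T3·…·T1 = [-1 0 0 -1; 0 1 0 5; 0 0 -1 -4; 0 0 0 1]
T4·…·T1 = [-1 0 0 -1; 0 1 0 5; 0 0 1 4; 0 0 0 1]
T5·…·T1 = [-1/2 0 0 -1/2; 0 1 0 5; 0 0 3 12; 0 0 0 1]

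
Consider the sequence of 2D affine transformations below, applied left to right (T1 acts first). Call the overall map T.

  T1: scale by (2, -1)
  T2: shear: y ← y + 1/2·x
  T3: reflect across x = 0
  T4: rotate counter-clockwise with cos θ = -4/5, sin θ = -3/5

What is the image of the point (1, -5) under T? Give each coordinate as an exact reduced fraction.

T(p) = (26/5, -18/5)

T1 scale by (2, -1): (1, -5) → (2, 5)
T2 shear: y ← y + 1/2·x: (2, 5) → (2, 6)
T3 reflect across x = 0: (2, 6) → (-2, 6)
T4 rotate counter-clockwise with cos θ = -4/5, sin θ = -3/5: (-2, 6) → (26/5, -18/5)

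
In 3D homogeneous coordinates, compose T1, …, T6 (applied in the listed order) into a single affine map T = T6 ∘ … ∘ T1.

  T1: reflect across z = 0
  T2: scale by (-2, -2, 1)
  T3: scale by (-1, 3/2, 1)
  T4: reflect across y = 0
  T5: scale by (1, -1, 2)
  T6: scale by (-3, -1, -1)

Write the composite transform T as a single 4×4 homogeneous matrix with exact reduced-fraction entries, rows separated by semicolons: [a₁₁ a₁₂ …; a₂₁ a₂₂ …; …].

T1 = [1 0 0 0; 0 1 0 0; 0 0 -1 0; 0 0 0 1]
T2·T1 = [-2 0 0 0; 0 -2 0 0; 0 0 -1 0; 0 0 0 1]
T3·…·T1 = [2 0 0 0; 0 -3 0 0; 0 0 -1 0; 0 0 0 1]
T4·…·T1 = [2 0 0 0; 0 3 0 0; 0 0 -1 0; 0 0 0 1]
T5·…·T1 = [2 0 0 0; 0 -3 0 0; 0 0 -2 0; 0 0 0 1]
T6·…·T1 = [-6 0 0 0; 0 3 0 0; 0 0 2 0; 0 0 0 1]

T = [-6 0 0 0; 0 3 0 0; 0 0 2 0; 0 0 0 1]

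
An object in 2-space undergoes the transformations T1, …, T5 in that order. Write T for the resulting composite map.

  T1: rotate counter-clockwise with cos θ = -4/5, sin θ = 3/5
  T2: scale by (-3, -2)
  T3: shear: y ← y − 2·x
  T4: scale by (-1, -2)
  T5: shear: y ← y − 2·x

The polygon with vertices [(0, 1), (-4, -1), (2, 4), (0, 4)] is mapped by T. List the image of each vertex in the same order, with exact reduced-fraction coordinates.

T1 rotate counter-clockwise with cos θ = -4/5, sin θ = 3/5: (0, 1) → (-3/5, -4/5); (-4, -1) → (19/5, -8/5); (2, 4) → (-4, -2); (0, 4) → (-12/5, -16/5)
T2 scale by (-3, -2): (-3/5, -4/5) → (9/5, 8/5); (19/5, -8/5) → (-57/5, 16/5); (-4, -2) → (12, 4); (-12/5, -16/5) → (36/5, 32/5)
T3 shear: y ← y − 2·x: (9/5, 8/5) → (9/5, -2); (-57/5, 16/5) → (-57/5, 26); (12, 4) → (12, -20); (36/5, 32/5) → (36/5, -8)
T4 scale by (-1, -2): (9/5, -2) → (-9/5, 4); (-57/5, 26) → (57/5, -52); (12, -20) → (-12, 40); (36/5, -8) → (-36/5, 16)
T5 shear: y ← y − 2·x: (-9/5, 4) → (-9/5, 38/5); (57/5, -52) → (57/5, -374/5); (-12, 40) → (-12, 64); (-36/5, 16) → (-36/5, 152/5)

image vertices: (-9/5, 38/5), (57/5, -374/5), (-12, 64), (-36/5, 152/5)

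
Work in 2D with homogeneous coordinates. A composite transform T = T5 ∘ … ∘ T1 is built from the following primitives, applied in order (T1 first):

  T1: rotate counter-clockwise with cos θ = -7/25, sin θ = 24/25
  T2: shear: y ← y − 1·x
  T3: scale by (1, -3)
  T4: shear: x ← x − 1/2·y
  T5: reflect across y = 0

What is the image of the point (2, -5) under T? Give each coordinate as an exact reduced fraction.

T(p) = (143/50, -69/25)

T1 rotate counter-clockwise with cos θ = -7/25, sin θ = 24/25: (2, -5) → (106/25, 83/25)
T2 shear: y ← y − 1·x: (106/25, 83/25) → (106/25, -23/25)
T3 scale by (1, -3): (106/25, -23/25) → (106/25, 69/25)
T4 shear: x ← x − 1/2·y: (106/25, 69/25) → (143/50, 69/25)
T5 reflect across y = 0: (143/50, 69/25) → (143/50, -69/25)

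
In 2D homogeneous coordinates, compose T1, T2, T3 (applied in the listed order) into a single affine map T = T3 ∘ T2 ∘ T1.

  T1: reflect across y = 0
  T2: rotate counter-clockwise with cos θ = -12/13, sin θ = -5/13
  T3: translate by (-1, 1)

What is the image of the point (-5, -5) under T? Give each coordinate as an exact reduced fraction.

T1 reflect across y = 0: (-5, -5) → (-5, 5)
T2 rotate counter-clockwise with cos θ = -12/13, sin θ = -5/13: (-5, 5) → (85/13, -35/13)
T3 translate by (-1, 1): (85/13, -35/13) → (72/13, -22/13)

T(p) = (72/13, -22/13)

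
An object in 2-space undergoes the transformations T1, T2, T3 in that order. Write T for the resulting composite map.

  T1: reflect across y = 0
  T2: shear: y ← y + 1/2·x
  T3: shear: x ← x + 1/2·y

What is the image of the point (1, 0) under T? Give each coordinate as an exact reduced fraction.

T1 reflect across y = 0: (1, 0) → (1, 0)
T2 shear: y ← y + 1/2·x: (1, 0) → (1, 1/2)
T3 shear: x ← x + 1/2·y: (1, 1/2) → (5/4, 1/2)

T(p) = (5/4, 1/2)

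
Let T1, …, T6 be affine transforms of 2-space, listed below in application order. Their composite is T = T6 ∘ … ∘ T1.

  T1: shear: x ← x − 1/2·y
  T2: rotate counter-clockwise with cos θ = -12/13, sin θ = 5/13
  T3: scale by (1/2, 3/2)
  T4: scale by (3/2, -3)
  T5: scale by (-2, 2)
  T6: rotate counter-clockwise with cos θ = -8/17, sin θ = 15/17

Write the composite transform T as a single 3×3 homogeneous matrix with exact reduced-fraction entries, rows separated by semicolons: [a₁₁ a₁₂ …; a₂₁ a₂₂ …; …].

T = [531/221 -3891/442 0; 630/221 -2133/442 0; 0 0 1]

T1 = [1 -1/2 0; 0 1 0; 0 0 1]
T2·T1 = [-12/13 1/13 0; 5/13 -29/26 0; 0 0 1]
T3·…·T1 = [-6/13 1/26 0; 15/26 -87/52 0; 0 0 1]
T4·…·T1 = [-9/13 3/52 0; -45/26 261/52 0; 0 0 1]
T5·…·T1 = [18/13 -3/26 0; -45/13 261/26 0; 0 0 1]
T6·…·T1 = [531/221 -3891/442 0; 630/221 -2133/442 0; 0 0 1]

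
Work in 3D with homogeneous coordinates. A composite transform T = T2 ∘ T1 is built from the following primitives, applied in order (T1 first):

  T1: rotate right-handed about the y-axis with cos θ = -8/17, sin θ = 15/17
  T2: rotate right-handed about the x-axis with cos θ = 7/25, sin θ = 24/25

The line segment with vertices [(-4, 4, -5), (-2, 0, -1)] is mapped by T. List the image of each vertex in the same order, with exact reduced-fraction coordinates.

T1 rotate right-handed about the y-axis with cos θ = -8/17, sin θ = 15/17: (-4, 4, -5) → (-43/17, 4, 100/17); (-2, 0, -1) → (1/17, 0, 38/17)
T2 rotate right-handed about the x-axis with cos θ = 7/25, sin θ = 24/25: (-43/17, 4, 100/17) → (-43/17, -1924/425, 2332/425); (1/17, 0, 38/17) → (1/17, -912/425, 266/425)

image vertices: (-43/17, -1924/425, 2332/425), (1/17, -912/425, 266/425)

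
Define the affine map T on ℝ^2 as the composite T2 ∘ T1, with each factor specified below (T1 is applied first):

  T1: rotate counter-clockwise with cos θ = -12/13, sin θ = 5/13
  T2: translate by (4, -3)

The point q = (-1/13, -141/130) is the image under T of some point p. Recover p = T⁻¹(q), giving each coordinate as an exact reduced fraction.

p = (9/2, -1/5)

T1 = [-12/13 -5/13 0; 5/13 -12/13 0; 0 0 1]
T2·T1 = [-12/13 -5/13 4; 5/13 -12/13 -3; 0 0 1]
det M = 1; M⁻¹ = [-12/13 5/13 63/13; -5/13 -12/13 -16/13; 0 0 1]
M⁻¹ · (-1/13, -141/130)ᵀ = (9/2, -1/5)ᵀ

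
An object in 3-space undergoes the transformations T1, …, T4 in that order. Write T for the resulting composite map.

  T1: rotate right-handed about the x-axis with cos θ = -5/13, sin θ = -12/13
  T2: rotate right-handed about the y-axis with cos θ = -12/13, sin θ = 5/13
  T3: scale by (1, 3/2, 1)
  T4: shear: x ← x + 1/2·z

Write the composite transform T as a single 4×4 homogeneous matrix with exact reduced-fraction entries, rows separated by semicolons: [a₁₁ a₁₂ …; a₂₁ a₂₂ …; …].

T1 = [1 0 0 0; 0 -5/13 12/13 0; 0 -12/13 -5/13 0; 0 0 0 1]
T2·T1 = [-12/13 -60/169 -25/169 0; 0 -5/13 12/13 0; -5/13 144/169 60/169 0; 0 0 0 1]
T3·…·T1 = [-12/13 -60/169 -25/169 0; 0 -15/26 18/13 0; -5/13 144/169 60/169 0; 0 0 0 1]
T4·…·T1 = [-29/26 12/169 5/169 0; 0 -15/26 18/13 0; -5/13 144/169 60/169 0; 0 0 0 1]

T = [-29/26 12/169 5/169 0; 0 -15/26 18/13 0; -5/13 144/169 60/169 0; 0 0 0 1]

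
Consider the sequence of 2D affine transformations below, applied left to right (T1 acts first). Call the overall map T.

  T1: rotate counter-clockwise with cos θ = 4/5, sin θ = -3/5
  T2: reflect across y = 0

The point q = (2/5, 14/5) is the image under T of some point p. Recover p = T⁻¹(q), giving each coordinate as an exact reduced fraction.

p = (2, -2)

T1 = [4/5 3/5 0; -3/5 4/5 0; 0 0 1]
T2·T1 = [4/5 3/5 0; 3/5 -4/5 0; 0 0 1]
det M = -1; M⁻¹ = [4/5 3/5 0; 3/5 -4/5 0; 0 0 1]
M⁻¹ · (2/5, 14/5)ᵀ = (2, -2)ᵀ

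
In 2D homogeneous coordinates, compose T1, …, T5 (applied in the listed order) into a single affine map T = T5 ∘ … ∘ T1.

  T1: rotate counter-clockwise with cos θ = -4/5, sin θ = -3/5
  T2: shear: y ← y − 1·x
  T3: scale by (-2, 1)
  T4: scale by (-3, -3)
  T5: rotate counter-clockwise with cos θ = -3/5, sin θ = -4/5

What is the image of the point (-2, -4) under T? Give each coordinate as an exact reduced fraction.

T1 rotate counter-clockwise with cos θ = -4/5, sin θ = -3/5: (-2, -4) → (-4/5, 22/5)
T2 shear: y ← y − 1·x: (-4/5, 22/5) → (-4/5, 26/5)
T3 scale by (-2, 1): (-4/5, 26/5) → (8/5, 26/5)
T4 scale by (-3, -3): (8/5, 26/5) → (-24/5, -78/5)
T5 rotate counter-clockwise with cos θ = -3/5, sin θ = -4/5: (-24/5, -78/5) → (-48/5, 66/5)

T(p) = (-48/5, 66/5)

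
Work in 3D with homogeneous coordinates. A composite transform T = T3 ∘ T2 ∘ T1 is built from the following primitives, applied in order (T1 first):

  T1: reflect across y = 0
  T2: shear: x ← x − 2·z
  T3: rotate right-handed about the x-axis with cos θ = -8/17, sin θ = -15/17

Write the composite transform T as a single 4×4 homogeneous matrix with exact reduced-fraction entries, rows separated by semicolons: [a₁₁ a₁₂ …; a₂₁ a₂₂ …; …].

T1 = [1 0 0 0; 0 -1 0 0; 0 0 1 0; 0 0 0 1]
T2·T1 = [1 0 -2 0; 0 -1 0 0; 0 0 1 0; 0 0 0 1]
T3·…·T1 = [1 0 -2 0; 0 8/17 15/17 0; 0 15/17 -8/17 0; 0 0 0 1]

T = [1 0 -2 0; 0 8/17 15/17 0; 0 15/17 -8/17 0; 0 0 0 1]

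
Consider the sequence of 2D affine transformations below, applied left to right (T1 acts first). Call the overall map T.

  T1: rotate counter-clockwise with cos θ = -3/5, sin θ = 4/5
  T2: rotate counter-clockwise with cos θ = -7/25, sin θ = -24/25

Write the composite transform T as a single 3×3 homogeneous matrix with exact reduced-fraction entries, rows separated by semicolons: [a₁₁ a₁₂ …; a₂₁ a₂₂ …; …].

T = [117/125 -44/125 0; 44/125 117/125 0; 0 0 1]

T1 = [-3/5 -4/5 0; 4/5 -3/5 0; 0 0 1]
T2·T1 = [117/125 -44/125 0; 44/125 117/125 0; 0 0 1]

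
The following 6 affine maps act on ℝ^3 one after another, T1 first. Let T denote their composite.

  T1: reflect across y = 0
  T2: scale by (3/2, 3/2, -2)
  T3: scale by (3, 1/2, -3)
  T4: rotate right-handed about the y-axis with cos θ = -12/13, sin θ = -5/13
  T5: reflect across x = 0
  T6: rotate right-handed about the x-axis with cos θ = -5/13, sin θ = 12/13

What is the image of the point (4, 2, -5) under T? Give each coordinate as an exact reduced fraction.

T(p) = (66/13, -10605/338, -2484/169)

T1 reflect across y = 0: (4, 2, -5) → (4, -2, -5)
T2 scale by (3/2, 3/2, -2): (4, -2, -5) → (6, -3, 10)
T3 scale by (3, 1/2, -3): (6, -3, 10) → (18, -3/2, -30)
T4 rotate right-handed about the y-axis with cos θ = -12/13, sin θ = -5/13: (18, -3/2, -30) → (-66/13, -3/2, 450/13)
T5 reflect across x = 0: (-66/13, -3/2, 450/13) → (66/13, -3/2, 450/13)
T6 rotate right-handed about the x-axis with cos θ = -5/13, sin θ = 12/13: (66/13, -3/2, 450/13) → (66/13, -10605/338, -2484/169)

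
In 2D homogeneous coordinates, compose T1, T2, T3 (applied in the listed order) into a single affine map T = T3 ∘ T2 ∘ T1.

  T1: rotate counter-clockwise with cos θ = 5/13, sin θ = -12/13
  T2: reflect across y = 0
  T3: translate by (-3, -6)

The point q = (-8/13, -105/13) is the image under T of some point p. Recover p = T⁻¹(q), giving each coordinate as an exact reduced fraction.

p = (-1, 3)

T1 = [5/13 12/13 0; -12/13 5/13 0; 0 0 1]
T2·T1 = [5/13 12/13 0; 12/13 -5/13 0; 0 0 1]
T3·…·T1 = [5/13 12/13 -3; 12/13 -5/13 -6; 0 0 1]
det M = -1; M⁻¹ = [5/13 12/13 87/13; 12/13 -5/13 6/13; 0 0 1]
M⁻¹ · (-8/13, -105/13)ᵀ = (-1, 3)ᵀ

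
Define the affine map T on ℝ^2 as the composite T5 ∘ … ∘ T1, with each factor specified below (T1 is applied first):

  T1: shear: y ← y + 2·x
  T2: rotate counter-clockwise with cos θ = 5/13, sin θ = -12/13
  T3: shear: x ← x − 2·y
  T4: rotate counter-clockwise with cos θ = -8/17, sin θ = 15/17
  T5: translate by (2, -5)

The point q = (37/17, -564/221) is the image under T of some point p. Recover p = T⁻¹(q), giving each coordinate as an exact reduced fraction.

T1 = [1 0 0; 2 1 0; 0 0 1]
T2·T1 = [29/13 12/13 0; -2/13 5/13 0; 0 0 1]
T3·…·T1 = [33/13 2/13 0; -2/13 5/13 0; 0 0 1]
T4·…·T1 = [-18/17 -7/17 0; 511/221 -10/221 0; 0 0 1]
T5·…·T1 = [-18/17 -7/17 2; 511/221 -10/221 -5; 0 0 1]
det M = 1; M⁻¹ = [-10/221 7/17 475/221; -511/221 -18/17 -148/221; 0 0 1]
M⁻¹ · (37/17, -564/221)ᵀ = (1, -3)ᵀ

p = (1, -3)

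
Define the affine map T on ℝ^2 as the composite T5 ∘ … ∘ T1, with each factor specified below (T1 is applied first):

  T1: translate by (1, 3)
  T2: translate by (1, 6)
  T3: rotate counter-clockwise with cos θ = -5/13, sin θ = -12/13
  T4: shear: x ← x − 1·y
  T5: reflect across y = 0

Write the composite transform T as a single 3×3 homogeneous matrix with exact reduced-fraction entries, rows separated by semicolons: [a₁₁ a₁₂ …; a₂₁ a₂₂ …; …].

T = [7/13 17/13 167/13; 12/13 5/13 69/13; 0 0 1]

T1 = [1 0 1; 0 1 3; 0 0 1]
T2·T1 = [1 0 2; 0 1 9; 0 0 1]
T3·…·T1 = [-5/13 12/13 98/13; -12/13 -5/13 -69/13; 0 0 1]
T4·…·T1 = [7/13 17/13 167/13; -12/13 -5/13 -69/13; 0 0 1]
T5·…·T1 = [7/13 17/13 167/13; 12/13 5/13 69/13; 0 0 1]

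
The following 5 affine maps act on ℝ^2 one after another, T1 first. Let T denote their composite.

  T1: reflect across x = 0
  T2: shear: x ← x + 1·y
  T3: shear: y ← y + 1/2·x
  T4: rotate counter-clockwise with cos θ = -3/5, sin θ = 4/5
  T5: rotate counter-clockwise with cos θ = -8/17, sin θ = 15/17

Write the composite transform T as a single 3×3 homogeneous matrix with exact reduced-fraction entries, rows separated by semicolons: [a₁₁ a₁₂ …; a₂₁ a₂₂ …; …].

T = [-1/34 159/170 0; 19/17 -131/85 0; 0 0 1]

T1 = [-1 0 0; 0 1 0; 0 0 1]
T2·T1 = [-1 1 0; 0 1 0; 0 0 1]
T3·…·T1 = [-1 1 0; -1/2 3/2 0; 0 0 1]
T4·…·T1 = [1 -9/5 0; -1/2 -1/10 0; 0 0 1]
T5·…·T1 = [-1/34 159/170 0; 19/17 -131/85 0; 0 0 1]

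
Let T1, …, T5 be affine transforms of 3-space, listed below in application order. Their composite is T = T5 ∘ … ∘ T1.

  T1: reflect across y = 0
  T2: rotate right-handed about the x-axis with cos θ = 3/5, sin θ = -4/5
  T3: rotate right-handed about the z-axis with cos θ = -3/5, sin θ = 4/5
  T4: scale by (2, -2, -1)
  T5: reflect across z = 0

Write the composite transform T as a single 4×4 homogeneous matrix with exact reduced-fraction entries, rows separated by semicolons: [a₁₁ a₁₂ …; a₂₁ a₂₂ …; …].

T1 = [1 0 0 0; 0 -1 0 0; 0 0 1 0; 0 0 0 1]
T2·T1 = [1 0 0 0; 0 -3/5 4/5 0; 0 4/5 3/5 0; 0 0 0 1]
T3·…·T1 = [-3/5 12/25 -16/25 0; 4/5 9/25 -12/25 0; 0 4/5 3/5 0; 0 0 0 1]
T4·…·T1 = [-6/5 24/25 -32/25 0; -8/5 -18/25 24/25 0; 0 -4/5 -3/5 0; 0 0 0 1]
T5·…·T1 = [-6/5 24/25 -32/25 0; -8/5 -18/25 24/25 0; 0 4/5 3/5 0; 0 0 0 1]

T = [-6/5 24/25 -32/25 0; -8/5 -18/25 24/25 0; 0 4/5 3/5 0; 0 0 0 1]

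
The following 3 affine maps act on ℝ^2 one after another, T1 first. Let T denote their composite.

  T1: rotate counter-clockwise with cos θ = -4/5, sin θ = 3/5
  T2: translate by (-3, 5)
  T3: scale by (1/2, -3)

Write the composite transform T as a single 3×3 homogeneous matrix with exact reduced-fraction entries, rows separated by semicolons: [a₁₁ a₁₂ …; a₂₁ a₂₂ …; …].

T1 = [-4/5 -3/5 0; 3/5 -4/5 0; 0 0 1]
T2·T1 = [-4/5 -3/5 -3; 3/5 -4/5 5; 0 0 1]
T3·…·T1 = [-2/5 -3/10 -3/2; -9/5 12/5 -15; 0 0 1]

T = [-2/5 -3/10 -3/2; -9/5 12/5 -15; 0 0 1]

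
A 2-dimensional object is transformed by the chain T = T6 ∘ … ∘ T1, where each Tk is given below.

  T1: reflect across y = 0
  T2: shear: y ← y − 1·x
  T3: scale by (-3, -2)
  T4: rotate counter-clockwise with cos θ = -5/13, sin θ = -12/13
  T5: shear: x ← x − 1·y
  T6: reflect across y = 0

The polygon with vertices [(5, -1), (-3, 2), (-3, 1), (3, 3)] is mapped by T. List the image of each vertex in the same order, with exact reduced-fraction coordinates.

T1 reflect across y = 0: (5, -1) → (5, 1); (-3, 2) → (-3, -2); (-3, 1) → (-3, -1); (3, 3) → (3, -3)
T2 shear: y ← y − 1·x: (5, 1) → (5, -4); (-3, -2) → (-3, 1); (-3, -1) → (-3, 2); (3, -3) → (3, -6)
T3 scale by (-3, -2): (5, -4) → (-15, 8); (-3, 1) → (9, -2); (-3, 2) → (9, -4); (3, -6) → (-9, 12)
T4 rotate counter-clockwise with cos θ = -5/13, sin θ = -12/13: (-15, 8) → (171/13, 140/13); (9, -2) → (-69/13, -98/13); (9, -4) → (-93/13, -88/13); (-9, 12) → (189/13, 48/13)
T5 shear: x ← x − 1·y: (171/13, 140/13) → (31/13, 140/13); (-69/13, -98/13) → (29/13, -98/13); (-93/13, -88/13) → (-5/13, -88/13); (189/13, 48/13) → (141/13, 48/13)
T6 reflect across y = 0: (31/13, 140/13) → (31/13, -140/13); (29/13, -98/13) → (29/13, 98/13); (-5/13, -88/13) → (-5/13, 88/13); (141/13, 48/13) → (141/13, -48/13)

image vertices: (31/13, -140/13), (29/13, 98/13), (-5/13, 88/13), (141/13, -48/13)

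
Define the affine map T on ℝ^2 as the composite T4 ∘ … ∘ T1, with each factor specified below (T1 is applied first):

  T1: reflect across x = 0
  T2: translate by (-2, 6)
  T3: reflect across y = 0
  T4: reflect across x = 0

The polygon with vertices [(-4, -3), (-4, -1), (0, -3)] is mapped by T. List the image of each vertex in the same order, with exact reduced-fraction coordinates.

image vertices: (-2, -3), (-2, -5), (2, -3)

T1 reflect across x = 0: (-4, -3) → (4, -3); (-4, -1) → (4, -1); (0, -3) → (0, -3)
T2 translate by (-2, 6): (4, -3) → (2, 3); (4, -1) → (2, 5); (0, -3) → (-2, 3)
T3 reflect across y = 0: (2, 3) → (2, -3); (2, 5) → (2, -5); (-2, 3) → (-2, -3)
T4 reflect across x = 0: (2, -3) → (-2, -3); (2, -5) → (-2, -5); (-2, -3) → (2, -3)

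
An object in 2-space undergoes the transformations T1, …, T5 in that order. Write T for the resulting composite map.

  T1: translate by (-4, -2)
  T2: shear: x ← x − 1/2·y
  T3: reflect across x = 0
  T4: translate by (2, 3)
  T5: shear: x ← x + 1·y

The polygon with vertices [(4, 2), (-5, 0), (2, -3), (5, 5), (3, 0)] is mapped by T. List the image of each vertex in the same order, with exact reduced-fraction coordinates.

T1 translate by (-4, -2): (4, 2) → (0, 0); (-5, 0) → (-9, -2); (2, -3) → (-2, -5); (5, 5) → (1, 3); (3, 0) → (-1, -2)
T2 shear: x ← x − 1/2·y: (0, 0) → (0, 0); (-9, -2) → (-8, -2); (-2, -5) → (1/2, -5); (1, 3) → (-1/2, 3); (-1, -2) → (0, -2)
T3 reflect across x = 0: (0, 0) → (0, 0); (-8, -2) → (8, -2); (1/2, -5) → (-1/2, -5); (-1/2, 3) → (1/2, 3); (0, -2) → (0, -2)
T4 translate by (2, 3): (0, 0) → (2, 3); (8, -2) → (10, 1); (-1/2, -5) → (3/2, -2); (1/2, 3) → (5/2, 6); (0, -2) → (2, 1)
T5 shear: x ← x + 1·y: (2, 3) → (5, 3); (10, 1) → (11, 1); (3/2, -2) → (-1/2, -2); (5/2, 6) → (17/2, 6); (2, 1) → (3, 1)

image vertices: (5, 3), (11, 1), (-1/2, -2), (17/2, 6), (3, 1)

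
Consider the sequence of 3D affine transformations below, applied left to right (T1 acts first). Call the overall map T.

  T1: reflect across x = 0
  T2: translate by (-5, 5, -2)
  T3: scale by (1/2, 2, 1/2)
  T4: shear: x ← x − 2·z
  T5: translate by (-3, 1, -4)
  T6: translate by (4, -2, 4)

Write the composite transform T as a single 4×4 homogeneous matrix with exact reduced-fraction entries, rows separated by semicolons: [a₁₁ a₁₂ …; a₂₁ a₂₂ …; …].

T = [-1/2 0 -1 1/2; 0 2 0 9; 0 0 1/2 -1; 0 0 0 1]

T1 = [-1 0 0 0; 0 1 0 0; 0 0 1 0; 0 0 0 1]
T2·T1 = [-1 0 0 -5; 0 1 0 5; 0 0 1 -2; 0 0 0 1]
T3·…·T1 = [-1/2 0 0 -5/2; 0 2 0 10; 0 0 1/2 -1; 0 0 0 1]
T4·…·T1 = [-1/2 0 -1 -1/2; 0 2 0 10; 0 0 1/2 -1; 0 0 0 1]
T5·…·T1 = [-1/2 0 -1 -7/2; 0 2 0 11; 0 0 1/2 -5; 0 0 0 1]
T6·…·T1 = [-1/2 0 -1 1/2; 0 2 0 9; 0 0 1/2 -1; 0 0 0 1]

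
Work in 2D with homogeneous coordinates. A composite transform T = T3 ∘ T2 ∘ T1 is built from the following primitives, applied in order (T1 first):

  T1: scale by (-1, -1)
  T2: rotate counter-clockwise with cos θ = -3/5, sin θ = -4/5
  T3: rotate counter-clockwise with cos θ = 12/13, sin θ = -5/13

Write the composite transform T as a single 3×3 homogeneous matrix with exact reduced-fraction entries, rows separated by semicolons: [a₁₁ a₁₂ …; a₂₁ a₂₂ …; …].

T = [56/65 -33/65 0; 33/65 56/65 0; 0 0 1]

T1 = [-1 0 0; 0 -1 0; 0 0 1]
T2·T1 = [3/5 -4/5 0; 4/5 3/5 0; 0 0 1]
T3·…·T1 = [56/65 -33/65 0; 33/65 56/65 0; 0 0 1]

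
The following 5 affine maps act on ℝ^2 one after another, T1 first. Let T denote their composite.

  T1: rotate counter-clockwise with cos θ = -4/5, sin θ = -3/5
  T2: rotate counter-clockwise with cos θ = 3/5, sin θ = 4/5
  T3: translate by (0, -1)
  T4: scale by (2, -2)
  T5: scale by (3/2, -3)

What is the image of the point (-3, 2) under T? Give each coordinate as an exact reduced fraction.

T(p) = (6, 12)

T1 rotate counter-clockwise with cos θ = -4/5, sin θ = -3/5: (-3, 2) → (18/5, 1/5)
T2 rotate counter-clockwise with cos θ = 3/5, sin θ = 4/5: (18/5, 1/5) → (2, 3)
T3 translate by (0, -1): (2, 3) → (2, 2)
T4 scale by (2, -2): (2, 2) → (4, -4)
T5 scale by (3/2, -3): (4, -4) → (6, 12)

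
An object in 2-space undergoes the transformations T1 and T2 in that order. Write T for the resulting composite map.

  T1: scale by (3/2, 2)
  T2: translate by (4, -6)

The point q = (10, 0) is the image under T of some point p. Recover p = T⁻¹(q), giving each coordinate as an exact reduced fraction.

p = (4, 3)

T1 = [3/2 0 0; 0 2 0; 0 0 1]
T2·T1 = [3/2 0 4; 0 2 -6; 0 0 1]
det M = 3; M⁻¹ = [2/3 0 -8/3; 0 1/2 3; 0 0 1]
M⁻¹ · (10, 0)ᵀ = (4, 3)ᵀ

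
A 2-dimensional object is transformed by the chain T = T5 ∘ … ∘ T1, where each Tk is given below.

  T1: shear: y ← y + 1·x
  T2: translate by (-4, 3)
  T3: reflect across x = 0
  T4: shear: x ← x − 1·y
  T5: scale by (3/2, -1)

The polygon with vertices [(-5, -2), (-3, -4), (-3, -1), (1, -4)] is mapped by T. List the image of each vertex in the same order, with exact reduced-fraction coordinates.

T1 shear: y ← y + 1·x: (-5, -2) → (-5, -7); (-3, -4) → (-3, -7); (-3, -1) → (-3, -4); (1, -4) → (1, -3)
T2 translate by (-4, 3): (-5, -7) → (-9, -4); (-3, -7) → (-7, -4); (-3, -4) → (-7, -1); (1, -3) → (-3, 0)
T3 reflect across x = 0: (-9, -4) → (9, -4); (-7, -4) → (7, -4); (-7, -1) → (7, -1); (-3, 0) → (3, 0)
T4 shear: x ← x − 1·y: (9, -4) → (13, -4); (7, -4) → (11, -4); (7, -1) → (8, -1); (3, 0) → (3, 0)
T5 scale by (3/2, -1): (13, -4) → (39/2, 4); (11, -4) → (33/2, 4); (8, -1) → (12, 1); (3, 0) → (9/2, 0)

image vertices: (39/2, 4), (33/2, 4), (12, 1), (9/2, 0)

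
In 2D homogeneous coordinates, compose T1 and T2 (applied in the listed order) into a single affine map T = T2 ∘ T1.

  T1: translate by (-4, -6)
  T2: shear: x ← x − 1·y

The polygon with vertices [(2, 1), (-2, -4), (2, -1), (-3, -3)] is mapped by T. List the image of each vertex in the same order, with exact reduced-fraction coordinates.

T1 translate by (-4, -6): (2, 1) → (-2, -5); (-2, -4) → (-6, -10); (2, -1) → (-2, -7); (-3, -3) → (-7, -9)
T2 shear: x ← x − 1·y: (-2, -5) → (3, -5); (-6, -10) → (4, -10); (-2, -7) → (5, -7); (-7, -9) → (2, -9)

image vertices: (3, -5), (4, -10), (5, -7), (2, -9)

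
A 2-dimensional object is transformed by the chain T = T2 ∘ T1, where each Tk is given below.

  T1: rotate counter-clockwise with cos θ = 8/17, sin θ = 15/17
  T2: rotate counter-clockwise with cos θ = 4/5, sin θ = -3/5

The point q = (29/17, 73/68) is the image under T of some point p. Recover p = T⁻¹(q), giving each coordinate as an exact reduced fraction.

p = (2, 1/4)

T1 = [8/17 -15/17 0; 15/17 8/17 0; 0 0 1]
T2·T1 = [77/85 -36/85 0; 36/85 77/85 0; 0 0 1]
det M = 1; M⁻¹ = [77/85 36/85 0; -36/85 77/85 0; 0 0 1]
M⁻¹ · (29/17, 73/68)ᵀ = (2, 1/4)ᵀ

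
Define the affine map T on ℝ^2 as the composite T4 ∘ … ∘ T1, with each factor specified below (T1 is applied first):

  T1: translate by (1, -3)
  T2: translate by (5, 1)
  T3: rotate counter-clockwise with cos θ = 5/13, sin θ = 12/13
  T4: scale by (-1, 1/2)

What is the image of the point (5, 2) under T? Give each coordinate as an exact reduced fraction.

T1 translate by (1, -3): (5, 2) → (6, -1)
T2 translate by (5, 1): (6, -1) → (11, 0)
T3 rotate counter-clockwise with cos θ = 5/13, sin θ = 12/13: (11, 0) → (55/13, 132/13)
T4 scale by (-1, 1/2): (55/13, 132/13) → (-55/13, 66/13)

T(p) = (-55/13, 66/13)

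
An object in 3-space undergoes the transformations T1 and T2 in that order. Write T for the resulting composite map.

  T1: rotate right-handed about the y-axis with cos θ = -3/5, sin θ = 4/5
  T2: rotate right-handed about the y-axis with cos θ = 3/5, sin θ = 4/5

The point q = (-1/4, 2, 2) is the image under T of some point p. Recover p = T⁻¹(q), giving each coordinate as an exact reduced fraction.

p = (1/4, 2, -2)

T1 = [-3/5 0 4/5 0; 0 1 0 0; -4/5 0 -3/5 0; 0 0 0 1]
T2·T1 = [-1 0 0 0; 0 1 0 0; 0 0 -1 0; 0 0 0 1]
det M = 1; M⁻¹ = [-1 0 0 0; 0 1 0 0; 0 0 -1 0; 0 0 0 1]
M⁻¹ · (-1/4, 2, 2)ᵀ = (1/4, 2, -2)ᵀ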